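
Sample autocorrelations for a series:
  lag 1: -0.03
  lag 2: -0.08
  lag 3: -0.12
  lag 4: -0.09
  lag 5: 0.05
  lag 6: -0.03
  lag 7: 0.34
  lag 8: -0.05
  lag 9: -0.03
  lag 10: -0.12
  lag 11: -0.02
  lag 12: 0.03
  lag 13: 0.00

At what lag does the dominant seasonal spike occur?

7

The largest autocorrelation is r_7 = 0.34; the remaining lags stay at or below 0.05.
The dominant spike at lag 7 indicates a seasonal period of 7.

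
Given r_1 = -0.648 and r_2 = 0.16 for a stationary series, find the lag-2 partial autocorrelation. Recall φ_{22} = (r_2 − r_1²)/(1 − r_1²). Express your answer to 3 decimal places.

φ_{22} = (r_2 − r_1²) / (1 − r_1²)
r_1² = (-0.648)² = 0.419904
Numerator = 0.16 − 0.4199 = -0.2599; denominator = 1 − 0.4199 = 0.5801
φ_{22} = -0.2599 / 0.5801 = -0.448

-0.448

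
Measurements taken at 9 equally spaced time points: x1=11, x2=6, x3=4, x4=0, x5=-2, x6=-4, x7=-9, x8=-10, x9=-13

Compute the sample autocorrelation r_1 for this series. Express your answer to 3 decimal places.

0.630

Mean x̄ = (11 + 6 + 4 + 0 − 2 − 4 − 9 − 10 − 13)/9 = -1.8889
Numerator Σ_{t=1}^{8}(x_t−x̄)(x_{t+1}−x̄) = 322.0988
Denominator Σ(x_t−x̄)² = 510.8889
r_1 = 322.0988 / 510.8889 = 0.630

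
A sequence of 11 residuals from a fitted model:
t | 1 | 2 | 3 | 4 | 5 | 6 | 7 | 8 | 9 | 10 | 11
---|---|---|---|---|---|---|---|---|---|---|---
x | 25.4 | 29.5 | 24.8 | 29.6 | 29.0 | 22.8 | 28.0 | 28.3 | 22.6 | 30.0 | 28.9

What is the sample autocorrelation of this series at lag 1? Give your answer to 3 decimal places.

-0.456

Mean x̄ = (25.4 + 29.5 + 24.8 + 29.6 + 29.0 + 22.8 + 28.0 + 28.3 + 22.6 + 30.0 + 28.9)/11 = 27.1727
Numerator Σ_{t=1}^{10}(x_t−x̄)(x_{t+1}−x̄) = -34.8462
Denominator Σ(x_t−x̄)² = 76.3818
r_1 = -34.8462 / 76.3818 = -0.456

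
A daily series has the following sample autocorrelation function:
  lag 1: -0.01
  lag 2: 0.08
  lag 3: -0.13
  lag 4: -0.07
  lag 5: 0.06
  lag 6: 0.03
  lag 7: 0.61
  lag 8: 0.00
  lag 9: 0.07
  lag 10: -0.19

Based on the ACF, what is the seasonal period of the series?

The largest autocorrelation is r_7 = 0.61; the remaining lags stay at or below 0.08.
The dominant spike at lag 7 indicates a seasonal period of 7.

7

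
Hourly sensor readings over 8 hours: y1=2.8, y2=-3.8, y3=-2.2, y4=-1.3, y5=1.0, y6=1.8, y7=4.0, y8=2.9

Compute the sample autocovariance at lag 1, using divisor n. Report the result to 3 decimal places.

Mean ȳ = (2.8 − 3.8 − 2.2 − 1.3 + 1.0 + 1.8 + 4.0 + 2.9)/8 = 0.6500
Deviations: 2.1500, -4.4500, -2.8500, -1.9500, 0.3500, 1.1500, 3.3500, 2.2500
Σ_{t=1}^{7}(y_t−ȳ)(y_{t+1}−ȳ) = 19.7825
γ_1 = 19.7825 / 8 = 2.473

2.473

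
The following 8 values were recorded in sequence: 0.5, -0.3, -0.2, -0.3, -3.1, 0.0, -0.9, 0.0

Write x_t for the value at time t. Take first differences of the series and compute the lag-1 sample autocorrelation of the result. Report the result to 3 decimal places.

First differences Δx: -0.8, 0.1, -0.1, -2.8, 3.1, -0.9, 0.9
Mean of differences = -0.0714
Numerator Σ(Δx_t−Δx̄)(Δx_{t+1}−Δx̄) = -12.1380
Denominator Σ(Δx_t−Δx̄)² = 19.6943
r_1(Δx) = -12.1380 / 19.6943 = -0.616

-0.616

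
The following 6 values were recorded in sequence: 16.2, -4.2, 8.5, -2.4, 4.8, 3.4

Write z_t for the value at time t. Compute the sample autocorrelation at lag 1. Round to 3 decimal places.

-0.605

Mean z̄ = (16.2 − 4.2 + 8.5 − 2.4 + 4.8 + 3.4)/6 = 4.3833
Deviations from mean: 11.8167, -8.5833, 4.1167, -6.7833, 0.4167, -0.9833
Numerator Σ_{t=1}^{5}(z_t−z̄)(z_{t+1}−z̄) = -167.9219
Denominator Σ(z_t−z̄)² = 277.4083
r_1 = -167.9219 / 277.4083 = -0.605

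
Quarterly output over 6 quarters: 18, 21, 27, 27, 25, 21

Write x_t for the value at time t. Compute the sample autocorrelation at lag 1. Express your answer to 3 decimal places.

0.300

Mean x̄ = (18 + 21 + 27 + 27 + 25 + 21)/6 = 23.1667
Σ(x_t−x̄)(x_{t+1}−x̄) = (11.1944) + (-8.3056) + (14.6944) + (7.0278) + (-3.9722) = 20.6389
Denominator Σ(x_t−x̄)² = 68.8333
r_1 = 20.6389 / 68.8333 = 0.300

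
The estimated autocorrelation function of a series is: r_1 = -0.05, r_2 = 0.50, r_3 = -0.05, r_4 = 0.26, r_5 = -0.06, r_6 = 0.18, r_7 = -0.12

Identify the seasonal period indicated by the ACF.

2

The largest autocorrelation is r_2 = 0.50, with weaker echoes at lags 4 (0.26) and 6 (0.18); the remaining lags stay at or below -0.05.
The dominant spike at lag 2 indicates a seasonal period of 2.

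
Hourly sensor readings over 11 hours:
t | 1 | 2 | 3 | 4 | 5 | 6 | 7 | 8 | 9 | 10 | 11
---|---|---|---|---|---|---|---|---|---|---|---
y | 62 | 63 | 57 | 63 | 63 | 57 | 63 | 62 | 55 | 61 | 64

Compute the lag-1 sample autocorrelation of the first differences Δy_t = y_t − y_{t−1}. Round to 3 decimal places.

-0.420

First differences Δy: 1, -6, 6, 0, -6, 6, -1, -7, 6, 3
Mean of differences = 0.2000
Numerator Σ(Δy_t−Δȳ)(Δy_{t+1}−Δȳ) = -100.6400
Denominator Σ(Δy_t−Δȳ)² = 239.6000
r_1(Δy) = -100.6400 / 239.6000 = -0.420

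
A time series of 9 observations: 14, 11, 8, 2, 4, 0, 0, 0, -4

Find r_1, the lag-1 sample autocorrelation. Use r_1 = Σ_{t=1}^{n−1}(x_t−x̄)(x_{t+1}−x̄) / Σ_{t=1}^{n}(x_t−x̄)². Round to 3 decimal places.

Mean x̄ = (14 + 11 + 8 + 2 + 4 + 0 + 0 + 0 − 4)/9 = 3.8889
Numerator Σ_{t=1}^{8}(x_t−x̄)(x_{t+1}−x̄) = 153.6543
Denominator Σ(x_t−x̄)² = 280.8889
r_1 = 153.6543 / 280.8889 = 0.547

0.547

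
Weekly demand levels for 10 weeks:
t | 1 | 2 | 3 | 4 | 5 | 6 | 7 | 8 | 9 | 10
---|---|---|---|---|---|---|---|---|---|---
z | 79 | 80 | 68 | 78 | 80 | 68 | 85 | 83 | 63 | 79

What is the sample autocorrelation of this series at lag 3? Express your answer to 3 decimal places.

0.543

Mean z̄ = (79 + 80 + 68 + 78 + 80 + 68 + 85 + 83 + 63 + 79)/10 = 76.3000
Σ(z_t−z̄)(z_{t+3}−z̄) = (4.5900) + (13.6900) + (68.8900) + (14.7900) + (24.7900) + (110.3900) + (23.4900) = 260.6300
Denominator Σ(z_t−z̄)² = 480.1000
r_3 = 260.6300 / 480.1000 = 0.543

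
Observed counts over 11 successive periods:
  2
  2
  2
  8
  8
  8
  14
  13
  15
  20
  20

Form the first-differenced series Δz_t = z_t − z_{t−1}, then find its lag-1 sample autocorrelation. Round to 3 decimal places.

-0.483

First differences Δz: 0, 0, 6, 0, 0, 6, -1, 2, 5, 0
Mean of differences = 1.8000
Numerator Σ(Δz_t−Δz̄)(Δz_{t+1}−Δz̄) = -33.6400
Denominator Σ(Δz_t−Δz̄)² = 69.6000
r_1(Δz) = -33.6400 / 69.6000 = -0.483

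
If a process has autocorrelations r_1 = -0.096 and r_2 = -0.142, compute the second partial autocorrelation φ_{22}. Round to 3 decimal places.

φ_{22} = (r_2 − r_1²) / (1 − r_1²)
r_1² = (-0.096)² = 0.009216
Numerator = -0.142 − 0.0092 = -0.1512; denominator = 1 − 0.0092 = 0.9908
φ_{22} = -0.1512 / 0.9908 = -0.153

-0.153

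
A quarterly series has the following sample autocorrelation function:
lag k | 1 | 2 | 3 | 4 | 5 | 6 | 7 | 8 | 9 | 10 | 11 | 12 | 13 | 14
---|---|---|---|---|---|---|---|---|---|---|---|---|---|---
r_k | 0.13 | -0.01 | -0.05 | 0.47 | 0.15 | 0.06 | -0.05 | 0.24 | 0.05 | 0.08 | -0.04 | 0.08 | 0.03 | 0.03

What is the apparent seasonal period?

The largest autocorrelation is r_4 = 0.47, with a weaker echo at lag 8 (0.24); the remaining lags stay at or below 0.15.
The dominant spike at lag 4 indicates a seasonal period of 4.

4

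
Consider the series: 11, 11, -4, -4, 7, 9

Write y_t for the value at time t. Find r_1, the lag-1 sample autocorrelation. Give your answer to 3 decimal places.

0.209

Mean ȳ = (11 + 11 − 4 − 4 + 7 + 9)/6 = 5.0000
Deviations from mean: 6.0000, 6.0000, -9.0000, -9.0000, 2.0000, 4.0000
Σ(y_t−ȳ)(y_{t+1}−ȳ) = (36.0000) + (-54.0000) + (81.0000) + (-18.0000) + (8.0000) = 53.0000
Denominator Σ(y_t−ȳ)² = 254.0000
r_1 = 53.0000 / 254.0000 = 0.209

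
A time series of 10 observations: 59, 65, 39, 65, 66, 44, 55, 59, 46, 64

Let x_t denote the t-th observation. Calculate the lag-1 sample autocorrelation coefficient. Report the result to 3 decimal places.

Mean x̄ = (59 + 65 + 39 + 65 + 66 + 44 + 55 + 59 + 46 + 64)/10 = 56.2000
Numerator Σ_{t=1}^{9}(x_t−x̄)(x_{t+1}−x̄) = -408.2400
Denominator Σ(x_t−x̄)² = 877.6000
r_1 = -408.2400 / 877.6000 = -0.465

-0.465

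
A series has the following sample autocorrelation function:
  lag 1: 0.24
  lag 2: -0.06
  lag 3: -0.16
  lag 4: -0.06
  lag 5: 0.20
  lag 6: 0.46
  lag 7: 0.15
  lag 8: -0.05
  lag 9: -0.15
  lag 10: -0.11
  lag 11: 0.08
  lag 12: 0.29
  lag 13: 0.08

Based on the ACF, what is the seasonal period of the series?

6

The largest autocorrelation is r_6 = 0.46, with a weaker echo at lag 12 (0.29); the remaining lags stay at or below 0.24.
The dominant spike at lag 6 indicates a seasonal period of 6.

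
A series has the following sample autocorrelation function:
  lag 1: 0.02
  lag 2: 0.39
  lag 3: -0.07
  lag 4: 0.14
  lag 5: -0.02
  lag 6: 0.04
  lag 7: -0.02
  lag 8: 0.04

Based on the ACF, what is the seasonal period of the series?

2

The largest autocorrelation is r_2 = 0.39; the remaining lags stay at or below 0.14.
The dominant spike at lag 2 indicates a seasonal period of 2.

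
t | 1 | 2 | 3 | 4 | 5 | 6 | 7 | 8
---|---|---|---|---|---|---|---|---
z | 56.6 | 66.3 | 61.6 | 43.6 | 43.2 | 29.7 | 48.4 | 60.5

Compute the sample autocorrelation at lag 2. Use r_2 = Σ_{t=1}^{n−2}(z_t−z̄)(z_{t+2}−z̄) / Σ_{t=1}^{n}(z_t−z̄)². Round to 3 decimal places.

-0.148

Mean z̄ = (56.6 + 66.3 + 61.6 + 43.6 + 43.2 + 29.7 + 48.4 + 60.5)/8 = 51.2375
Σ(z_t−z̄)(z_{t+2}−z̄) = (55.5689) + (-115.0398) + (-83.2886) + (164.4927) + (22.8064) + (-199.4911) = -154.9516
Denominator Σ(z_t−z̄)² = 1043.6588
r_2 = -154.9516 / 1043.6588 = -0.148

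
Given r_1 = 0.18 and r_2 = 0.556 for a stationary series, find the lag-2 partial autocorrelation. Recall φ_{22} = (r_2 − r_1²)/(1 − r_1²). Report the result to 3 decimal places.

0.541

φ_{22} = (r_2 − r_1²) / (1 − r_1²)
r_1² = (0.18)² = 0.0324
Numerator = 0.556 − 0.0324 = 0.5236; denominator = 1 − 0.0324 = 0.9676
φ_{22} = 0.5236 / 0.9676 = 0.541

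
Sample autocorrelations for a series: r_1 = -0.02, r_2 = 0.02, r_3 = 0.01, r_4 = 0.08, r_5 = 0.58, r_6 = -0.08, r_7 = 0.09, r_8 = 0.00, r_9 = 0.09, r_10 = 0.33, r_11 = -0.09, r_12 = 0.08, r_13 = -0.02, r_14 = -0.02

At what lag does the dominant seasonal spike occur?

The largest autocorrelation is r_5 = 0.58, with a weaker echo at lag 10 (0.33); the remaining lags stay at or below 0.09.
The dominant spike at lag 5 indicates a seasonal period of 5.

5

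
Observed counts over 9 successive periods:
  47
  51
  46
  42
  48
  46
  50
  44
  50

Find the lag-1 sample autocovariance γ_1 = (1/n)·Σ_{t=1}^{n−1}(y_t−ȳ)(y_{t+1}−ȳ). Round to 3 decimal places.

Mean ȳ = (47 + 51 + 46 + 42 + 48 + 46 + 50 + 44 + 50)/9 = 47.1111
Σ_{t=1}^{8}(y_t−ȳ)(y_{t+1}−ȳ) = -25.7901
γ_1 = -25.7901 / 9 = -2.866

-2.866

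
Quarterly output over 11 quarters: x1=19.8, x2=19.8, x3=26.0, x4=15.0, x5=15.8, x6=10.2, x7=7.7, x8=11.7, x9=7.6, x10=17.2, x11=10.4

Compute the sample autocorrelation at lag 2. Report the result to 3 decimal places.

0.444

Mean x̄ = (19.8 + 19.8 + 26.0 + 15.0 + 15.8 + 10.2 + 7.7 + 11.7 + 7.6 + 17.2 + 10.4)/11 = 14.6545
Numerator Σ_{t=1}^{9}(x_t−x̄)(x_{t+2}−x̄) = 148.3613
Denominator Σ(x_t−x̄)² = 334.3873
r_2 = 148.3613 / 334.3873 = 0.444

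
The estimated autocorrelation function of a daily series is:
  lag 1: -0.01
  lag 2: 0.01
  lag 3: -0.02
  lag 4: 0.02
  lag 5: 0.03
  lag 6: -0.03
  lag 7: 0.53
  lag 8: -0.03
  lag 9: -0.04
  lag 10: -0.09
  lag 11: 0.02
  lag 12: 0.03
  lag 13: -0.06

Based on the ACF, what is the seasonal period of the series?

7

The largest autocorrelation is r_7 = 0.53; the remaining lags stay at or below 0.03.
The dominant spike at lag 7 indicates a seasonal period of 7.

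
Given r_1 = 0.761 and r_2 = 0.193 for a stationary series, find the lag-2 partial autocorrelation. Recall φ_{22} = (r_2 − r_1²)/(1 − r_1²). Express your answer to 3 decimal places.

-0.917

φ_{22} = (r_2 − r_1²) / (1 − r_1²)
r_1² = (0.761)² = 0.579121
Numerator = 0.193 − 0.5791 = -0.3861; denominator = 1 − 0.5791 = 0.4209
φ_{22} = -0.3861 / 0.4209 = -0.917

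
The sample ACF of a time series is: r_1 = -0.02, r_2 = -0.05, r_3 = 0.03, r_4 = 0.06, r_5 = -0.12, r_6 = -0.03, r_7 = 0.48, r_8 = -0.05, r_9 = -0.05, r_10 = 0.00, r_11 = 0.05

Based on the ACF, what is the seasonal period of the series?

7

The largest autocorrelation is r_7 = 0.48; the remaining lags stay at or below 0.06.
The dominant spike at lag 7 indicates a seasonal period of 7.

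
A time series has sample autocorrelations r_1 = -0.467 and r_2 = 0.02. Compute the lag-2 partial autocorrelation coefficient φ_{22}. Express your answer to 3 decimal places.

-0.253

φ_{22} = (r_2 − r_1²) / (1 − r_1²)
r_1² = (-0.467)² = 0.218089
Numerator = 0.02 − 0.2181 = -0.1981; denominator = 1 − 0.2181 = 0.7819
φ_{22} = -0.1981 / 0.7819 = -0.253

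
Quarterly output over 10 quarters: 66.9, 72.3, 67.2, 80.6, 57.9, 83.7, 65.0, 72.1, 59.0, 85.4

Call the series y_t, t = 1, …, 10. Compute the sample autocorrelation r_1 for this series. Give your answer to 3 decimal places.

Mean ȳ = (66.9 + 72.3 + 67.2 + 80.6 + 57.9 + 83.7 + 65.0 + 72.1 + 59.0 + 85.4)/10 = 71.0100
Numerator Σ_{t=1}^{9}(y_t−ȳ)(y_{t+1}−ȳ) = -607.5781
Denominator Σ(y_t−ȳ)² = 846.5690
r_1 = -607.5781 / 846.5690 = -0.718

-0.718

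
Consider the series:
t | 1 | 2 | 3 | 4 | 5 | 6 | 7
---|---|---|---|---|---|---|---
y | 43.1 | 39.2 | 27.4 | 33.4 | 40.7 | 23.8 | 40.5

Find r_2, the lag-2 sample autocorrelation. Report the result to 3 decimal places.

-0.185

Mean ȳ = (43.1 + 39.2 + 27.4 + 33.4 + 40.7 + 23.8 + 40.5)/7 = 35.4429
Σ(y_t−ȳ)(y_{t+2}−ȳ) = (-61.5853) + (-7.6753) + (-42.2824) + (23.7847) + (26.5861) = -61.1722
Denominator Σ(y_t−ȳ)² = 330.3771
r_2 = -61.1722 / 330.3771 = -0.185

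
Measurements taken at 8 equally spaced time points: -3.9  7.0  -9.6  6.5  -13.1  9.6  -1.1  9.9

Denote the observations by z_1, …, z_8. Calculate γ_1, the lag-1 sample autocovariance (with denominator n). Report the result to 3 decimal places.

-48.654

Mean z̄ = (-3.9 + 7.0 − 9.6 + 6.5 − 13.1 + 9.6 − 1.1 + 9.9)/8 = 0.6625
Σ_{t=1}^{7}(z_t−z̄)(z_{t+1}−z̄) = -389.2352
γ_1 = -389.2352 / 8 = -48.654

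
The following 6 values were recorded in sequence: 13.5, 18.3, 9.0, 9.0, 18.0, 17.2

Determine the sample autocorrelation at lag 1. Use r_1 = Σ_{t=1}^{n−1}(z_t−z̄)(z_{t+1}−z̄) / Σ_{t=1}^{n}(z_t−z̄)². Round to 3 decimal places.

-0.059

Mean z̄ = (13.5 + 18.3 + 9.0 + 9.0 + 18.0 + 17.2)/6 = 14.1667
Deviations from mean: -0.6667, 4.1333, -5.1667, -5.1667, 3.8333, 3.0333
Numerator Σ_{t=1}^{5}(z_t−z̄)(z_{t+1}−z̄) = -5.5944
Denominator Σ(z_t−z̄)² = 94.8133
r_1 = -5.5944 / 94.8133 = -0.059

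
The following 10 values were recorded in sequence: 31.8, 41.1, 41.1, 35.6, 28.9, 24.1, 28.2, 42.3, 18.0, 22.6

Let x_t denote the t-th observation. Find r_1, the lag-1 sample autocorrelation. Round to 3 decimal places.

0.164

Mean x̄ = (31.8 + 41.1 + 41.1 + 35.6 + 28.9 + 24.1 + 28.2 + 42.3 + 18.0 + 22.6)/10 = 31.3700
Numerator Σ_{t=1}^{9}(x_t−x̄)(x_{t+1}−x̄) = 107.0421
Denominator Σ(x_t−x̄)² = 651.5610
r_1 = 107.0421 / 651.5610 = 0.164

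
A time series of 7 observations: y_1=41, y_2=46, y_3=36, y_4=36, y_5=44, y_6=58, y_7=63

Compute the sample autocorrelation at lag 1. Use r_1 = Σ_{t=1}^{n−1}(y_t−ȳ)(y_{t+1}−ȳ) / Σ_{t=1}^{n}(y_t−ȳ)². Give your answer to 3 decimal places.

Mean ȳ = (41 + 46 + 36 + 36 + 44 + 58 + 63)/7 = 46.2857
Σ(y_t−ȳ)(y_{t+1}−ȳ) = (1.5102) + (2.9388) + (105.7959) + (23.5102) + (-26.7755) + (195.7959) = 302.7755
Denominator Σ(y_t−ȳ)² = 661.4286
r_1 = 302.7755 / 661.4286 = 0.458

0.458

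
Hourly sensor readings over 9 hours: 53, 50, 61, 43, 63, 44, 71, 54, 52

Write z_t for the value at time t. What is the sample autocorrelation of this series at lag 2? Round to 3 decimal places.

0.489

Mean z̄ = (53 + 50 + 61 + 43 + 63 + 44 + 71 + 54 + 52)/9 = 54.5556
Numerator Σ_{t=1}^{7}(z_t−z̄)(z_{t+2}−z̄) = 321.7160
Denominator Σ(z_t−z̄)² = 658.2222
r_2 = 321.7160 / 658.2222 = 0.489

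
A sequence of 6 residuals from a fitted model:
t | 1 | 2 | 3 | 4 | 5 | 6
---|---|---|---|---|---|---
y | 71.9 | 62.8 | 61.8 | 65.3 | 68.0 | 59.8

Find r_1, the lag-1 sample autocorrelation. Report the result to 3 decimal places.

-0.242

Mean ȳ = (71.9 + 62.8 + 61.8 + 65.3 + 68.0 + 59.8)/6 = 64.9333
Deviations from mean: 6.9667, -2.1333, -3.1333, 0.3667, 3.0667, -5.1333
Σ(y_t−ȳ)(y_{t+1}−ȳ) = (-14.8622) + (6.6844) + (-1.1489) + (1.1244) + (-15.7422) = -23.9444
Denominator Σ(y_t−ȳ)² = 98.7933
r_1 = -23.9444 / 98.7933 = -0.242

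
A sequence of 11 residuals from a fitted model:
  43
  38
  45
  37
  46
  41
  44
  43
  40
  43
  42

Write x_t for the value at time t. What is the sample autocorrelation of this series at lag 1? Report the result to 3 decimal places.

Mean x̄ = (43 + 38 + 45 + 37 + 46 + 41 + 44 + 43 + 40 + 43 + 42)/11 = 42.0000
Numerator Σ_{t=1}^{10}(x_t−x̄)(x_{t+1}−x̄) = -59.0000
Denominator Σ(x_t−x̄)² = 78.0000
r_1 = -59.0000 / 78.0000 = -0.756

-0.756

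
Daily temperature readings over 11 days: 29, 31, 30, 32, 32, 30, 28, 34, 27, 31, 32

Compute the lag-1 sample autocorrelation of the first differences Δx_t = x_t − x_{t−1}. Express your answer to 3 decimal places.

First differences Δx: 2, -1, 2, 0, -2, -2, 6, -7, 4, 1
Mean of differences = 0.3000
Numerator Σ(Δx_t−Δx̄)(Δx_{t+1}−Δx̄) = -78.0900
Denominator Σ(Δx_t−Δx̄)² = 118.1000
r_1(Δx) = -78.0900 / 118.1000 = -0.661

-0.661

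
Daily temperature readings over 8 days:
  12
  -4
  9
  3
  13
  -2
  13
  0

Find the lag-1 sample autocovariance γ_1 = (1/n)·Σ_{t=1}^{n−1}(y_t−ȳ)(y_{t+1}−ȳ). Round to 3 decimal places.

Mean ȳ = (12 − 4 + 9 + 3 + 13 − 2 + 13 + 0)/8 = 5.5000
Σ_{t=1}^{7}(y_t−ȳ)(y_{t+1}−ȳ) = -276.2500
γ_1 = -276.2500 / 8 = -34.531

-34.531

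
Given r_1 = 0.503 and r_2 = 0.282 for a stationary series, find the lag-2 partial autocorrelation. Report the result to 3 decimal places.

φ_{22} = (r_2 − r_1²) / (1 − r_1²)
r_1² = (0.503)² = 0.253009
Numerator = 0.282 − 0.2530 = 0.0290; denominator = 1 − 0.2530 = 0.7470
φ_{22} = 0.0290 / 0.7470 = 0.039

0.039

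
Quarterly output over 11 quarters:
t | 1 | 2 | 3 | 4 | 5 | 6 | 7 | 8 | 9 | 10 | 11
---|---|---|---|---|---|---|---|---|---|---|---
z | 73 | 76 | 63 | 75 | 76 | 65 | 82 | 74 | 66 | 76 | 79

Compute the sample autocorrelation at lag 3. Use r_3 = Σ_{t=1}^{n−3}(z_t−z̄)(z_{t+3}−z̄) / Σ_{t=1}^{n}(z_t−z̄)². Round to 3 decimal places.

Mean z̄ = (73 + 76 + 63 + 75 + 76 + 65 + 82 + 74 + 66 + 76 + 79)/11 = 73.1818
Numerator Σ_{t=1}^{8}(z_t−z̄)(z_{t+3}−z̄) = 197.6281
Denominator Σ(z_t−z̄)² = 361.6364
r_3 = 197.6281 / 361.6364 = 0.546

0.546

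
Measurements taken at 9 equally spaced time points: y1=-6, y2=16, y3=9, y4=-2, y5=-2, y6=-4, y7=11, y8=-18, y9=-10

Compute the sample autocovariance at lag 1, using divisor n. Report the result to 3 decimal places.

-1.531

Mean ȳ = (-6 + 16 + 9 − 2 − 2 − 4 + 11 − 18 − 10)/9 = -0.6667
Σ_{t=1}^{8}(y_t−ȳ)(y_{t+1}−ȳ) = -13.7778
γ_1 = -13.7778 / 9 = -1.531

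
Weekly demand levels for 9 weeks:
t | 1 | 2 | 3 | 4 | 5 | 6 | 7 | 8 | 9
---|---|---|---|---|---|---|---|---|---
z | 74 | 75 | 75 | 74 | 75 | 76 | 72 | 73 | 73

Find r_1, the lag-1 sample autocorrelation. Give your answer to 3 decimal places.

0.137

Mean z̄ = (74 + 75 + 75 + 74 + 75 + 76 + 72 + 73 + 73)/9 = 74.1111
Numerator Σ_{t=1}^{8}(z_t−z̄)(z_{t+1}−z̄) = 1.7654
Denominator Σ(z_t−z̄)² = 12.8889
r_1 = 1.7654 / 12.8889 = 0.137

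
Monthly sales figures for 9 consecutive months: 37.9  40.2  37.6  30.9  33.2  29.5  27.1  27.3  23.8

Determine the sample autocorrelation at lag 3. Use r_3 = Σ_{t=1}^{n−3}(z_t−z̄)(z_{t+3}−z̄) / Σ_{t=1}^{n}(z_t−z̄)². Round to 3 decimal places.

0.037

Mean z̄ = (37.9 + 40.2 + 37.6 + 30.9 + 33.2 + 29.5 + 27.1 + 27.3 + 23.8)/9 = 31.9444
Σ(z_t−z̄)(z_{t+3}−z̄) = (-6.2202) + (10.3653) + (-13.8247) + (5.0598) + (-5.8314) + (19.9086) = 9.4574
Denominator Σ(z_t−z̄)² = 255.6222
r_3 = 9.4574 / 255.6222 = 0.037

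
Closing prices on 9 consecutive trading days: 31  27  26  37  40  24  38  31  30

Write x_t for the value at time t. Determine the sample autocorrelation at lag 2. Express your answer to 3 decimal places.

-0.241

Mean x̄ = (31 + 27 + 26 + 37 + 40 + 24 + 38 + 31 + 30)/9 = 31.5556
Numerator Σ_{t=1}^{7}(x_t−x̄)(x_{t+2}−x̄) = -61.1728
Denominator Σ(x_t−x̄)² = 254.2222
r_2 = -61.1728 / 254.2222 = -0.241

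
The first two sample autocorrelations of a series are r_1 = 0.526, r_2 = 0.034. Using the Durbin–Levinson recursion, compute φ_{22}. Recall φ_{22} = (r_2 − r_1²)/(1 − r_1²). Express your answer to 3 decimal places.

-0.336

φ_{22} = (r_2 − r_1²) / (1 − r_1²)
r_1² = (0.526)² = 0.276676
Numerator = 0.034 − 0.2767 = -0.2427; denominator = 1 − 0.2767 = 0.7233
φ_{22} = -0.2427 / 0.7233 = -0.336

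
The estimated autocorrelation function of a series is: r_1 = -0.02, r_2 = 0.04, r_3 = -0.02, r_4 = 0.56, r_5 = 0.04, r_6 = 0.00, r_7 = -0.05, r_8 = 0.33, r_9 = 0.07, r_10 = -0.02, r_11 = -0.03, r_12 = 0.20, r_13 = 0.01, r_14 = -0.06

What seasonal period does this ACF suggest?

The largest autocorrelation is r_4 = 0.56, with weaker echoes at lags 8 (0.33) and 12 (0.20); the remaining lags stay at or below 0.07.
The dominant spike at lag 4 indicates a seasonal period of 4.

4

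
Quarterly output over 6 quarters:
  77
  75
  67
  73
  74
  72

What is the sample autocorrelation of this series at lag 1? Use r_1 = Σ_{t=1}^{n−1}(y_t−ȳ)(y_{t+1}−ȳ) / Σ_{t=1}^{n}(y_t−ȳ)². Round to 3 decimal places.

Mean ȳ = (77 + 75 + 67 + 73 + 74 + 72)/6 = 73.0000
Deviations from mean: 4.0000, 2.0000, -6.0000, 0.0000, 1.0000, -1.0000
Σ(y_t−ȳ)(y_{t+1}−ȳ) = (8.0000) + (-12.0000) + (0.0000) + (0.0000) + (-1.0000) = -5.0000
Denominator Σ(y_t−ȳ)² = 58.0000
r_1 = -5.0000 / 58.0000 = -0.086

-0.086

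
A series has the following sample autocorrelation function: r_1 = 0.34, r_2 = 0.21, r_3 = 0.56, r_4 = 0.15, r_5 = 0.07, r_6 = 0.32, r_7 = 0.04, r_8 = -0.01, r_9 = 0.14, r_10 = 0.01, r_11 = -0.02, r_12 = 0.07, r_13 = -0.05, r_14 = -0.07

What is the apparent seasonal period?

The largest autocorrelation is r_3 = 0.56; the remaining lags stay at or below 0.34. The elevated value at lag 1 (0.34), dropping to 0.21 at lag 2, reflects decaying short-term dependence rather than seasonality.
The dominant spike at lag 3 indicates a seasonal period of 3.

3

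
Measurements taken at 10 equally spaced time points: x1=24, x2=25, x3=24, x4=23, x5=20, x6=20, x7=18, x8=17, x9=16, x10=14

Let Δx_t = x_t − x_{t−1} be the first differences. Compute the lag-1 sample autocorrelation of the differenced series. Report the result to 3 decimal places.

First differences Δx: 1, -1, -1, -3, 0, -2, -1, -1, -2
Mean of differences = -1.1111
Numerator Σ(Δx_t−Δx̄)(Δx_{t+1}−Δx̄) = -3.2346
Denominator Σ(Δx_t−Δx̄)² = 10.8889
r_1(Δx) = -3.2346 / 10.8889 = -0.297

-0.297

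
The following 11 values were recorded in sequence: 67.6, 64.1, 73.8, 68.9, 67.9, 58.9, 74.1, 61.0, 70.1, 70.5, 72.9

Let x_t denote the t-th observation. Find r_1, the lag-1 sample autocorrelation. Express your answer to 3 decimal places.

-0.434

Mean x̄ = (67.6 + 64.1 + 73.8 + 68.9 + 67.9 + 58.9 + 74.1 + 61.0 + 70.1 + 70.5 + 72.9)/11 = 68.1636
Numerator Σ_{t=1}^{10}(x_t−x̄)(x_{t+1}−x̄) = -110.0150
Denominator Σ(x_t−x̄)² = 253.2255
r_1 = -110.0150 / 253.2255 = -0.434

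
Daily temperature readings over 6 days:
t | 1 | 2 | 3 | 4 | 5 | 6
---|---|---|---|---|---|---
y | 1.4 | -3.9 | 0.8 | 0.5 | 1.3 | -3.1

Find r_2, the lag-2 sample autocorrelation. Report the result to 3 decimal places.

-0.043

Mean ȳ = (1.4 − 3.9 + 0.8 + 0.5 + 1.3 − 3.1)/6 = -0.5000
Deviations from mean: 1.9000, -3.4000, 1.3000, 1.0000, 1.8000, -2.6000
Σ(y_t−ȳ)(y_{t+2}−ȳ) = (2.4700) + (-3.4000) + (2.3400) + (-2.6000) = -1.1900
Denominator Σ(y_t−ȳ)² = 27.8600
r_2 = -1.1900 / 27.8600 = -0.043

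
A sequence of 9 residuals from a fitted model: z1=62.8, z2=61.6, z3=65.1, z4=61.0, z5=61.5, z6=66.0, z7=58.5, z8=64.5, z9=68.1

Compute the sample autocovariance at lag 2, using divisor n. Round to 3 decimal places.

Mean z̄ = (62.8 + 61.6 + 65.1 + 61.0 + 61.5 + 66.0 + 58.5 + 64.5 + 68.1)/9 = 63.2333
Σ_{t=1}^{7}(z_t−z̄)(z_{t+2}−z̄) = -17.9022
γ_2 = -17.9022 / 9 = -1.989

-1.989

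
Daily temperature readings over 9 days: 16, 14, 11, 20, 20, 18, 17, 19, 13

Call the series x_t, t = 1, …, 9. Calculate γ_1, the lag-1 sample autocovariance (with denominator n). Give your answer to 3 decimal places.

Mean x̄ = (16 + 14 + 11 + 20 + 20 + 18 + 17 + 19 + 13)/9 = 16.4444
Σ_{t=1}^{8}(x_t−x̄)(x_{t+1}−x̄) = 6.6914
γ_1 = 6.6914 / 9 = 0.743

0.743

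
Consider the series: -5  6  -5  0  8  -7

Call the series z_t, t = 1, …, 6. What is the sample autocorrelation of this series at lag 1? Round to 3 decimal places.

Mean z̄ = (-5 + 6 − 5 + 0 + 8 − 7)/6 = -0.5000
Deviations from mean: -4.5000, 6.5000, -4.5000, 0.5000, 8.5000, -6.5000
Σ(z_t−z̄)(z_{t+1}−z̄) = (-29.2500) + (-29.2500) + (-2.2500) + (4.2500) + (-55.2500) = -111.7500
Denominator Σ(z_t−z̄)² = 197.5000
r_1 = -111.7500 / 197.5000 = -0.566

-0.566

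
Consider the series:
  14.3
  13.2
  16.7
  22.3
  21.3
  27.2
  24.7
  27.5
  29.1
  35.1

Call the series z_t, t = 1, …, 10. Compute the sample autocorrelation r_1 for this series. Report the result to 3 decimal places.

0.596

Mean z̄ = (14.3 + 13.2 + 16.7 + 22.3 + 21.3 + 27.2 + 24.7 + 27.5 + 29.1 + 35.1)/10 = 23.1400
Numerator Σ_{t=1}^{9}(z_t−z̄)(z_{t+1}−z̄) = 261.7704
Denominator Σ(z_t−z̄)² = 439.0040
r_1 = 261.7704 / 439.0040 = 0.596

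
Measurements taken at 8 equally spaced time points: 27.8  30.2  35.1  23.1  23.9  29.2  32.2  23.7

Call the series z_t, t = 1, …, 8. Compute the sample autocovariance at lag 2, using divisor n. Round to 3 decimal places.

Mean z̄ = (27.8 + 30.2 + 35.1 + 23.1 + 23.9 + 29.2 + 32.2 + 23.7)/8 = 28.1500
Σ_{t=1}^{6}(z_t−z̄)(z_{t+2}−z̄) = -69.5100
γ_2 = -69.5100 / 8 = -8.689

-8.689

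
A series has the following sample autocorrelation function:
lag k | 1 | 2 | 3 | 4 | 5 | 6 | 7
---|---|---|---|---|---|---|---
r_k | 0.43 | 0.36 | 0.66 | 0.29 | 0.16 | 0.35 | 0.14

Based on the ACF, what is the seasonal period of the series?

3

The largest autocorrelation is r_3 = 0.66; the remaining lags stay at or below 0.43. The elevated value at lag 1 (0.43), dropping to 0.36 at lag 2, reflects decaying short-term dependence rather than seasonality.
The dominant spike at lag 3 indicates a seasonal period of 3.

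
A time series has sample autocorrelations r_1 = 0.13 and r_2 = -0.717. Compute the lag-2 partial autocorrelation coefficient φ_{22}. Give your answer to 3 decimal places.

φ_{22} = (r_2 − r_1²) / (1 − r_1²)
r_1² = (0.13)² = 0.0169
Numerator = -0.717 − 0.0169 = -0.7339; denominator = 1 − 0.0169 = 0.9831
φ_{22} = -0.7339 / 0.9831 = -0.747

-0.747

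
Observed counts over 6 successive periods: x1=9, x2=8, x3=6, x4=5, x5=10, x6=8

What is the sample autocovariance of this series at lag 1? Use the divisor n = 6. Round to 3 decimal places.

-0.185

Mean x̄ = (9 + 8 + 6 + 5 + 10 + 8)/6 = 7.6667
Deviations: 1.3333, 0.3333, -1.6667, -2.6667, 2.3333, 0.3333
Σ_{t=1}^{5}(x_t−x̄)(x_{t+1}−x̄) = -1.1111
γ_1 = -1.1111 / 6 = -0.185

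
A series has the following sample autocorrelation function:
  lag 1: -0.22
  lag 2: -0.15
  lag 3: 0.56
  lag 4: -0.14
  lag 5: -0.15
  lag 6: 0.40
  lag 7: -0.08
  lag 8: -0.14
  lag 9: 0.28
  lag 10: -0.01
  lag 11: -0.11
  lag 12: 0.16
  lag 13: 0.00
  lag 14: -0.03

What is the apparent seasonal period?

3

The largest autocorrelation is r_3 = 0.56, with weaker echoes at lags 6 (0.40), 9 (0.28) and 12 (0.16); the remaining lags stay at or below 0.00.
The dominant spike at lag 3 indicates a seasonal period of 3.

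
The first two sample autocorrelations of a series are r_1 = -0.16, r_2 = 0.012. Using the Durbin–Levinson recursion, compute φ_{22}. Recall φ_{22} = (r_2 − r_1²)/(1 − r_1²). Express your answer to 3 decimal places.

-0.014

φ_{22} = (r_2 − r_1²) / (1 − r_1²)
r_1² = (-0.16)² = 0.0256
Numerator = 0.012 − 0.0256 = -0.0136; denominator = 1 − 0.0256 = 0.9744
φ_{22} = -0.0136 / 0.9744 = -0.014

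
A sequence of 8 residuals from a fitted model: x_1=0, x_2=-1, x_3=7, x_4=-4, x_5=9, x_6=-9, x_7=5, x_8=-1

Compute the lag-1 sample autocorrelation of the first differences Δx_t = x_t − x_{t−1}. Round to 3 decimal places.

First differences Δx: -1, 8, -11, 13, -18, 14, -6
Mean of differences = -0.1429
Numerator Σ(Δx_t−Δx̄)(Δx_{t+1}−Δx̄) = -808.1633
Denominator Σ(Δx_t−Δx̄)² = 910.8571
r_1(Δx) = -808.1633 / 910.8571 = -0.887

-0.887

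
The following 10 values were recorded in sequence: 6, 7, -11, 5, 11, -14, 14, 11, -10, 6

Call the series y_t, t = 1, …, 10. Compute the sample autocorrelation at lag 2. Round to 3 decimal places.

-0.371

Mean ȳ = (6 + 7 − 11 + 5 + 11 − 14 + 14 + 11 − 10 + 6)/10 = 2.5000
Numerator Σ_{t=1}^{8}(y_t−ȳ)(y_{t+2}−ȳ) = -348.5000
Denominator Σ(y_t−ȳ)² = 938.5000
r_2 = -348.5000 / 938.5000 = -0.371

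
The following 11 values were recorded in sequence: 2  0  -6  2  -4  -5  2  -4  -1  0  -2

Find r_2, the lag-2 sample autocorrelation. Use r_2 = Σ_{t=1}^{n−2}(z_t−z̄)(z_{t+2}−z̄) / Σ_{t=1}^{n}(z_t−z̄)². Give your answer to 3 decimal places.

-0.156

Mean z̄ = (2 + 0 − 6 + 2 − 4 − 5 + 2 − 4 − 1 + 0 − 2)/11 = -1.4545
Numerator Σ_{t=1}^{9}(z_t−z̄)(z_{t+2}−z̄) = -13.5041
Denominator Σ(z_t−z̄)² = 86.7273
r_2 = -13.5041 / 86.7273 = -0.156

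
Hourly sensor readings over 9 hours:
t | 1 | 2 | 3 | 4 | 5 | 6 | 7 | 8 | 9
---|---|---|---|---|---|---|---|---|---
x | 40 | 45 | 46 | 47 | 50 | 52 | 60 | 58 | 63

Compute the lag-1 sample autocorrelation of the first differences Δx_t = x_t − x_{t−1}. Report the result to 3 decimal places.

First differences Δx: 5, 1, 1, 3, 2, 8, -2, 5
Mean of differences = 2.8750
Numerator Σ(Δx_t−Δx̄)(Δx_{t+1}−Δx̄) = -40.6406
Denominator Σ(Δx_t−Δx̄)² = 66.8750
r_1(Δx) = -40.6406 / 66.8750 = -0.608

-0.608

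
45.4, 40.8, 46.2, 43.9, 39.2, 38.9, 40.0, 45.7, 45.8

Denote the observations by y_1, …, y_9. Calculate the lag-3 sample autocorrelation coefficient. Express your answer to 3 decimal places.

-0.363

Mean ȳ = (45.4 + 40.8 + 46.2 + 43.9 + 39.2 + 38.9 + 40.0 + 45.7 + 45.8)/9 = 42.8778
Σ(y_t−ȳ)(y_{t+3}−ȳ) = (2.5783) + (7.6416) + (-13.2151) + (-2.9417) + (-10.3795) + (-11.6240) = -27.9404
Denominator Σ(y_t−ȳ)² = 76.8956
r_3 = -27.9404 / 76.8956 = -0.363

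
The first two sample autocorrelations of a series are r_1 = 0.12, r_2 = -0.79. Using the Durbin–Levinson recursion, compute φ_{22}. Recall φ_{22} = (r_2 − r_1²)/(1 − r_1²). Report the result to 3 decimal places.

-0.816

φ_{22} = (r_2 − r_1²) / (1 − r_1²)
r_1² = (0.12)² = 0.0144
Numerator = -0.79 − 0.0144 = -0.8044; denominator = 1 − 0.0144 = 0.9856
φ_{22} = -0.8044 / 0.9856 = -0.816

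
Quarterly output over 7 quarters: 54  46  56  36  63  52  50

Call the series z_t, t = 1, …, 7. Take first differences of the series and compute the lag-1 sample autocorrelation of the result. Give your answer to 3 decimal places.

First differences Δz: -8, 10, -20, 27, -11, -2
Mean of differences = -0.6667
Numerator Σ(Δz_t−Δz̄)(Δz_{t+1}−Δz̄) = -1091.4444
Denominator Σ(Δz_t−Δz̄)² = 1415.3333
r_1(Δz) = -1091.4444 / 1415.3333 = -0.771

-0.771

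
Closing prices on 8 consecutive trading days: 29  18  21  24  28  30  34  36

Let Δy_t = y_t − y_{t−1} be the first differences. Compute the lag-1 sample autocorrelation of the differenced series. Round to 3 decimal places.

First differences Δy: -11, 3, 3, 4, 2, 4, 2
Mean of differences = 1.0000
Numerator Σ(Δy_t−Δȳ)(Δy_{t+1}−Δȳ) = -5.0000
Denominator Σ(Δy_t−Δȳ)² = 172.0000
r_1(Δy) = -5.0000 / 172.0000 = -0.029

-0.029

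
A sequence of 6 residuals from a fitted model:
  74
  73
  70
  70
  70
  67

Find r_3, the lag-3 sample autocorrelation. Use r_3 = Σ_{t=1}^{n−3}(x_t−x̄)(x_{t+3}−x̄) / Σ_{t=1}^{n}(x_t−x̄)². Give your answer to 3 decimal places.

Mean x̄ = (74 + 73 + 70 + 70 + 70 + 67)/6 = 70.6667
Deviations from mean: 3.3333, 2.3333, -0.6667, -0.6667, -0.6667, -3.6667
Σ(x_t−x̄)(x_{t+3}−x̄) = (-2.2222) + (-1.5556) + (2.4444) = -1.3333
Denominator Σ(x_t−x̄)² = 31.3333
r_3 = -1.3333 / 31.3333 = -0.043

-0.043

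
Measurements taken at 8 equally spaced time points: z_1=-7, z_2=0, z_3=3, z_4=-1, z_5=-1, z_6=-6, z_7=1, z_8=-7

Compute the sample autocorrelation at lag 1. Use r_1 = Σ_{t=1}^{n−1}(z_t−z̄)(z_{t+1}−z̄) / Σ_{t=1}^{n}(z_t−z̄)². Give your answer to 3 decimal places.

Mean z̄ = (-7 + 0 + 3 − 1 − 1 − 6 + 1 − 7)/8 = -2.2500
Deviations from mean: -4.7500, 2.2500, 5.2500, 1.2500, 1.2500, -3.7500, 3.2500, -4.7500
Σ(z_t−z̄)(z_{t+1}−z̄) = (-10.6875) + (11.8125) + (6.5625) + (1.5625) + (-4.6875) + (-12.1875) + (-15.4375) = -23.0625
Denominator Σ(z_t−z̄)² = 105.5000
r_1 = -23.0625 / 105.5000 = -0.219

-0.219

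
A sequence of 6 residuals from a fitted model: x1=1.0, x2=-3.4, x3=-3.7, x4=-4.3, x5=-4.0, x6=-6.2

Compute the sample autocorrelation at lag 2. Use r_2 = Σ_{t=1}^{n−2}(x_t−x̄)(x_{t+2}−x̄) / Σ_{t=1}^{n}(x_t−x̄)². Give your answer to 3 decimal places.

Mean x̄ = (1.0 − 3.4 − 3.7 − 4.3 − 4.0 − 6.2)/6 = -3.4333
Numerator Σ_{t=1}^{4}(x_t−x̄)(x_{t+2}−x̄) = 1.3378
Denominator Σ(x_t−x̄)² = 28.4533
r_2 = 1.3378 / 28.4533 = 0.047

0.047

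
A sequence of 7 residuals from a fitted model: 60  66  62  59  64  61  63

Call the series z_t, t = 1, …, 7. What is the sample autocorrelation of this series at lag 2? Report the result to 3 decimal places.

Mean z̄ = (60 + 66 + 62 + 59 + 64 + 61 + 63)/7 = 62.1429
Deviations from mean: -2.1429, 3.8571, -0.1429, -3.1429, 1.8571, -1.1429, 0.8571
Numerator Σ_{t=1}^{5}(z_t−z̄)(z_{t+2}−z̄) = -6.8980
Denominator Σ(z_t−z̄)² = 34.8571
r_2 = -6.8980 / 34.8571 = -0.198

-0.198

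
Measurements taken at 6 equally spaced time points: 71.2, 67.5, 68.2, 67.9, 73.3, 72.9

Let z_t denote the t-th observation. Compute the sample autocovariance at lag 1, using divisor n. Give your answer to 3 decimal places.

1.401

Mean z̄ = (71.2 + 67.5 + 68.2 + 67.9 + 73.3 + 72.9)/6 = 70.1667
Deviations: 1.0333, -2.6667, -1.9667, -2.2667, 3.1333, 2.7333
Σ_{t=1}^{5}(z_t−z̄)(z_{t+1}−z̄) = 8.4089
γ_1 = 8.4089 / 6 = 1.401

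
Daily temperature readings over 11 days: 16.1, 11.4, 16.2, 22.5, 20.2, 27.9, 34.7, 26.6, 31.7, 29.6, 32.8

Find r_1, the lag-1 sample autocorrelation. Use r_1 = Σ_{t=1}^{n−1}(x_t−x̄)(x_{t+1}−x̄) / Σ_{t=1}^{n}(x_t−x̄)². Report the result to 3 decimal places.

0.632

Mean x̄ = (16.1 + 11.4 + 16.2 + 22.5 + 20.2 + 27.9 + 34.7 + 26.6 + 31.7 + 29.6 + 32.8)/11 = 24.5182
Numerator Σ_{t=1}^{10}(x_t−x̄)(x_{t+1}−x̄) = 379.6142
Denominator Σ(x_t−x̄)² = 600.2964
r_1 = 379.6142 / 600.2964 = 0.632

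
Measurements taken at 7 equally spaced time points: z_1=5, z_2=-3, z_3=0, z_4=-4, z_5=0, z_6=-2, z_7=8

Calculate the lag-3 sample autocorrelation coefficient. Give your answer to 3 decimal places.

Mean z̄ = (5 − 3 + 0 − 4 + 0 − 2 + 8)/7 = 0.5714
Deviations from mean: 4.4286, -3.5714, -0.5714, -4.5714, -0.5714, -2.5714, 7.4286
Σ(z_t−z̄)(z_{t+3}−z̄) = (-20.2449) + (2.0408) + (1.4694) + (-33.9592) = -50.6939
Denominator Σ(z_t−z̄)² = 115.7143
r_3 = -50.6939 / 115.7143 = -0.438

-0.438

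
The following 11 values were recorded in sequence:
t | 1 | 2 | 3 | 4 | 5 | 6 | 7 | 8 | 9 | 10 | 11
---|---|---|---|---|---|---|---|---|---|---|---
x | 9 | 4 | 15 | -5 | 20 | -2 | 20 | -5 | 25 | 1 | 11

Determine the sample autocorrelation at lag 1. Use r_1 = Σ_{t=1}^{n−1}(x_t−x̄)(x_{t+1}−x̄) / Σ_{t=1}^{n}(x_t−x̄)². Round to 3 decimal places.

Mean x̄ = (9 + 4 + 15 − 5 + 20 − 2 + 20 − 5 + 25 + 1 + 11)/11 = 8.4545
Numerator Σ_{t=1}^{10}(x_t−x̄)(x_{t+1}−x̄) = -1036.6612
Denominator Σ(x_t−x̄)² = 1136.7273
r_1 = -1036.6612 / 1136.7273 = -0.912

-0.912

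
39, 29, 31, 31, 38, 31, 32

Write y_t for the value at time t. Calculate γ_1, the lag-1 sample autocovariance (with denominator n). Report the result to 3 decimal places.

-4.286

Mean ȳ = (39 + 29 + 31 + 31 + 38 + 31 + 32)/7 = 33.0000
Σ_{t=1}^{6}(y_t−ȳ)(y_{t+1}−ȳ) = -30.0000
γ_1 = -30.0000 / 7 = -4.286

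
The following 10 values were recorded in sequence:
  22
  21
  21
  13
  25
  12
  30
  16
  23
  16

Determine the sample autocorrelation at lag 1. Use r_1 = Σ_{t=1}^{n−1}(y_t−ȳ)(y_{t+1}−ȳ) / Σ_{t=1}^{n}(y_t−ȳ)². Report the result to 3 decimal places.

-0.782

Mean ȳ = (22 + 21 + 21 + 13 + 25 + 12 + 30 + 16 + 23 + 16)/10 = 19.9000
Numerator Σ_{t=1}^{9}(y_t−ȳ)(y_{t+1}−ȳ) = -222.9100
Denominator Σ(y_t−ȳ)² = 284.9000
r_1 = -222.9100 / 284.9000 = -0.782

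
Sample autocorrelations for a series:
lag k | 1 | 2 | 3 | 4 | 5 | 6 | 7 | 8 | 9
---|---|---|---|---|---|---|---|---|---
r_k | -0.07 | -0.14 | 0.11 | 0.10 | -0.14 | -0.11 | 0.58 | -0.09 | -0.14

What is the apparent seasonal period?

The largest autocorrelation is r_7 = 0.58; the remaining lags stay at or below 0.11.
The dominant spike at lag 7 indicates a seasonal period of 7.

7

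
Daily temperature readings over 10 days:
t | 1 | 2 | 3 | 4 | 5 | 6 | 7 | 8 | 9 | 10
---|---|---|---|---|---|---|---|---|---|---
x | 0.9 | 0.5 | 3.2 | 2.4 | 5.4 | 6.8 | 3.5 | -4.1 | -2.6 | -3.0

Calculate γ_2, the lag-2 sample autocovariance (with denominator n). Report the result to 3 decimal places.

0.616

Mean x̄ = (0.9 + 0.5 + 3.2 + 2.4 + 5.4 + 6.8 + 3.5 − 4.1 − 2.6 − 3.0)/10 = 1.3000
Σ_{t=1}^{8}(x_t−x̄)(x_{t+2}−x̄) = 6.1600
γ_2 = 6.1600 / 10 = 0.616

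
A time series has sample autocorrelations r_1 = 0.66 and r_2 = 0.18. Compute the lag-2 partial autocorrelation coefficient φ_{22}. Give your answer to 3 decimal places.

-0.453

φ_{22} = (r_2 − r_1²) / (1 − r_1²)
r_1² = (0.66)² = 0.4356
Numerator = 0.18 − 0.4356 = -0.2556; denominator = 1 − 0.4356 = 0.5644
φ_{22} = -0.2556 / 0.5644 = -0.453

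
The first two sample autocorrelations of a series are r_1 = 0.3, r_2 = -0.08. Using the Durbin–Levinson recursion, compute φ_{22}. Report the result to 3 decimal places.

φ_{22} = (r_2 − r_1²) / (1 − r_1²)
r_1² = (0.3)² = 0.09
Numerator = -0.08 − 0.0900 = -0.1700; denominator = 1 − 0.0900 = 0.9100
φ_{22} = -0.1700 / 0.9100 = -0.187

-0.187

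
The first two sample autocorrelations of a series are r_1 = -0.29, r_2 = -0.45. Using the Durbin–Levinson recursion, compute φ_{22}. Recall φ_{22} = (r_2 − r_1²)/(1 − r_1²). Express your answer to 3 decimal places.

-0.583

φ_{22} = (r_2 − r_1²) / (1 − r_1²)
r_1² = (-0.29)² = 0.0841
Numerator = -0.45 − 0.0841 = -0.5341; denominator = 1 − 0.0841 = 0.9159
φ_{22} = -0.5341 / 0.9159 = -0.583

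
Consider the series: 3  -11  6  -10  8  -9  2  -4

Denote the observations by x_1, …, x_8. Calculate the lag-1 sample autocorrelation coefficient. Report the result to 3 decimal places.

Mean x̄ = (3 − 11 + 6 − 10 + 8 − 9 + 2 − 4)/8 = -1.8750
Deviations from mean: 4.8750, -9.1250, 7.8750, -8.1250, 9.8750, -7.1250, 3.8750, -2.1250
Σ(x_t−x̄)(x_{t+1}−x̄) = (-44.4844) + (-71.8594) + (-63.9844) + (-80.2344) + (-70.3594) + (-27.6094) + (-8.2344) = -366.7656
Denominator Σ(x_t−x̄)² = 402.8750
r_1 = -366.7656 / 402.8750 = -0.910

-0.910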